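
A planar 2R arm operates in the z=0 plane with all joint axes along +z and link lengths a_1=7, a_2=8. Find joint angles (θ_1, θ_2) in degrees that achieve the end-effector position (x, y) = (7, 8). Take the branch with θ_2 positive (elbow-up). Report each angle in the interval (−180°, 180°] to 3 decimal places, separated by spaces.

0.000 90.000

cos θ_2 = (113.0000−7²−8²)/(2·7·8) = 0.0000; θ_2 = 90.0000° (elbow-up)
β = atan2(8.0000,7.0000) = 48.8141°; ψ = atan2(8.0000,7.0000) = 48.8141°
θ_1 = β − ψ = 0.0000°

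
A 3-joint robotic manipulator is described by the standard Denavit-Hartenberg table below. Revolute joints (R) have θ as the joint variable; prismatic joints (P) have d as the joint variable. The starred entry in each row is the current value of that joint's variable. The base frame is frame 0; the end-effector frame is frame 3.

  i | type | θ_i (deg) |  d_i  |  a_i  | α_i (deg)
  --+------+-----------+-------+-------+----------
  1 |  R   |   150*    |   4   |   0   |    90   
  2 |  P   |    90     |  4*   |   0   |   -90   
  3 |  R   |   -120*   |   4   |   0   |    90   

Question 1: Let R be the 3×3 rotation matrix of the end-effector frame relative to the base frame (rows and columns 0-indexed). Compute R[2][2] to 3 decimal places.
End-effector z-axis (col 2 of R) = (-0.2500,-0.4330,-0.8660)
R[2][2] = -0.8660

-0.866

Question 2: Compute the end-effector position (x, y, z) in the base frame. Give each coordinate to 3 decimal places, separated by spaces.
after link 1: o_1 = (0.0000, 0.0000, 4.0000)
after link 2: o_2 = (2.0000, 3.4641, 4.0000)
after link 3: o_3 = (5.4641, 1.4641, 4.0000)

5.464 1.464 4.000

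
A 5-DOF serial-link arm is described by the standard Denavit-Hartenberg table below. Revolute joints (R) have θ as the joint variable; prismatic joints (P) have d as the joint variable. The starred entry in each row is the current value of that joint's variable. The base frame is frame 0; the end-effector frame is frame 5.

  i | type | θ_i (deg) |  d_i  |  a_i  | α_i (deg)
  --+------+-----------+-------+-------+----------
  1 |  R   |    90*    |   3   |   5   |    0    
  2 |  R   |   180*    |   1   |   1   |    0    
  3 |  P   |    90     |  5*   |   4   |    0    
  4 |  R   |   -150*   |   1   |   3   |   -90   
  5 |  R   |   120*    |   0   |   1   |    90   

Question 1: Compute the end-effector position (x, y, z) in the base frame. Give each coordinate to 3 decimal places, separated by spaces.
after link 1: o_1 = (0.0000, 5.0000, 3.0000)
after link 2: o_2 = (0.0000, 4.0000, 4.0000)
after link 3: o_3 = (4.0000, 4.0000, 9.0000)
after link 4: o_4 = (1.4019, 2.5000, 10.0000)
after link 5: o_5 = (1.8349, 2.7500, 9.1340)

1.835 2.750 9.134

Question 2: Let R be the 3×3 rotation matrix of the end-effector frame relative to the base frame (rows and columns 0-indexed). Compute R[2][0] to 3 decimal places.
End-effector x-axis (col 0 of R) = (0.4330,0.2500,-0.8660)
R[2][0] = -0.8660

-0.866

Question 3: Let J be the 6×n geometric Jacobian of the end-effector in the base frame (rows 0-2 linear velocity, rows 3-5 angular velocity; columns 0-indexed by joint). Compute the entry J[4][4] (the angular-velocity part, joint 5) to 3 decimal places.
-0.866

axis z_4 = (0.5000,-0.8660,0.0000); lever o_n−o_4 = (0.4330,0.2500,-0.8660)
cross product → J_v[:, 4] = (0.7500,0.4330,0.5000)
J_ω[:, 4] = z_4
entry J[4][4] = -0.8660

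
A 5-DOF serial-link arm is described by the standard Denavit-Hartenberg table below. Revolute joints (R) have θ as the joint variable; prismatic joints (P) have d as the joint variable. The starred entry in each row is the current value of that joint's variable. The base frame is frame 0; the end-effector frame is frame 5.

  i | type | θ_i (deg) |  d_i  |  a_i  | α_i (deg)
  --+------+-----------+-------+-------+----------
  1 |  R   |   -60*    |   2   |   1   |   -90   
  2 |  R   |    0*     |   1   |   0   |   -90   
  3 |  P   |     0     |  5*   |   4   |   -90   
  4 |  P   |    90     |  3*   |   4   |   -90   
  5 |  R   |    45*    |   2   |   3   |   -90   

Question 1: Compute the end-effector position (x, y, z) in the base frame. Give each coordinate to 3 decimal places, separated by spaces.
1.605 -2.537 3.121

after link 1: o_1 = (0.5000, -0.8660, 2.0000)
after link 2: o_2 = (1.3660, -0.3660, 2.0000)
after link 3: o_3 = (3.3660, -3.8301, -3.0000)
after link 4: o_4 = (0.7679, -5.3301, 1.0000)
after link 5: o_5 = (1.6051, -2.5374, 3.1213)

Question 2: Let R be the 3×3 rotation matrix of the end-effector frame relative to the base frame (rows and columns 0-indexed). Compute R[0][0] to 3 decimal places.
0.612

End-effector x-axis (col 0 of R) = (0.6124,0.3536,0.7071)
R[0][0] = 0.6124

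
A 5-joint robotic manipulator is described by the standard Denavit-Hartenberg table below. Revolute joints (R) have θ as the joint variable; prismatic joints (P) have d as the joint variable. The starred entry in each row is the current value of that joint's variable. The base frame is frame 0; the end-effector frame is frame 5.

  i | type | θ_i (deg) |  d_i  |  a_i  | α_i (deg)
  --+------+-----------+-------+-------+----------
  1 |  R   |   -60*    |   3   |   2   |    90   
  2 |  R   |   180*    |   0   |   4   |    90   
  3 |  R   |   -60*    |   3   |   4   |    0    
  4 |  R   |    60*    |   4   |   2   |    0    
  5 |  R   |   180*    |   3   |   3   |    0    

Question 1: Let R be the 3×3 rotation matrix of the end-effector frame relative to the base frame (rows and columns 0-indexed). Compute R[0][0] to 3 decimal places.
0.500

End-effector x-axis (col 0 of R) = (0.5000,-0.8660,-0.0000)
R[0][0] = 0.5000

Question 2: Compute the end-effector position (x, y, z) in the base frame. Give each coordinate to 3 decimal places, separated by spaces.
after link 1: o_1 = (1.0000, -1.7321, 3.0000)
after link 2: o_2 = (-1.0000, 1.7321, 3.0000)
after link 3: o_3 = (1.0000, 5.1962, 6.0000)
after link 4: o_4 = (-0.0000, 6.9282, 10.0000)
after link 5: o_5 = (1.5000, 4.3301, 13.0000)

1.500 4.330 13.000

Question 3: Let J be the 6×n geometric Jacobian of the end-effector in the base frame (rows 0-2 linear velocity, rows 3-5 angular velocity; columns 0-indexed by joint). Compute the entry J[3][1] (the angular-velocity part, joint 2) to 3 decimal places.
-0.866

axis z_1 = (-0.8660,-0.5000,0.0000); lever o_n−o_1 = (0.5000,6.0622,10.0000)
cross product → J_v[:, 1] = (-5.0000,8.6603,-5.0000)
J_ω[:, 1] = z_1
entry J[3][1] = -0.8660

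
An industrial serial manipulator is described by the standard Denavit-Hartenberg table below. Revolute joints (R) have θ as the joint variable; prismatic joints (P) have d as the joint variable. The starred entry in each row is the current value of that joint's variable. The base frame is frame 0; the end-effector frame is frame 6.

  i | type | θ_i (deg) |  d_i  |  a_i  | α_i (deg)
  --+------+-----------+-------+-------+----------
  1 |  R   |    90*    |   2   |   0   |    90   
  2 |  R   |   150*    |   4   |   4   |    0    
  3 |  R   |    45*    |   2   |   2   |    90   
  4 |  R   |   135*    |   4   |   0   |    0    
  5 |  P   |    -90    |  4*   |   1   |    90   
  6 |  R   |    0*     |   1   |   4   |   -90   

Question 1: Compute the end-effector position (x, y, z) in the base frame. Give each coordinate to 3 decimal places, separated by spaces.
8.828 -11.565 10.112

after link 1: o_1 = (0.0000, 0.0000, 2.0000)
after link 2: o_2 = (4.0000, -3.4641, 4.0000)
after link 3: o_3 = (6.0000, -5.3960, 3.4824)
after link 4: o_4 = (6.0000, -6.4312, 7.3461)
after link 5: o_5 = (6.7071, -8.1495, 11.0268)
after link 6: o_6 = (8.8284, -11.5646, 10.1117)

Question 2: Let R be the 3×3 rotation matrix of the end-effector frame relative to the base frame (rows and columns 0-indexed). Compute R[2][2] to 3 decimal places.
0.966

End-effector z-axis (col 2 of R) = (-0.0000,-0.2588,0.9659)
R[2][2] = 0.9659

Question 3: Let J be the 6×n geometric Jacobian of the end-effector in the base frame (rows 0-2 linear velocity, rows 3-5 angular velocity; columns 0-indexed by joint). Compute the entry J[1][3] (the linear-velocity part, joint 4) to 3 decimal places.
2.732

axis z_3 = (-0.0000,-0.2588,0.9659); lever o_n−o_3 = (2.8284,-6.1686,6.6293)
cross product → J_v[:, 3] = (4.2426,2.7321,0.7321)
J_ω[:, 3] = z_3
entry J[1][3] = 2.7321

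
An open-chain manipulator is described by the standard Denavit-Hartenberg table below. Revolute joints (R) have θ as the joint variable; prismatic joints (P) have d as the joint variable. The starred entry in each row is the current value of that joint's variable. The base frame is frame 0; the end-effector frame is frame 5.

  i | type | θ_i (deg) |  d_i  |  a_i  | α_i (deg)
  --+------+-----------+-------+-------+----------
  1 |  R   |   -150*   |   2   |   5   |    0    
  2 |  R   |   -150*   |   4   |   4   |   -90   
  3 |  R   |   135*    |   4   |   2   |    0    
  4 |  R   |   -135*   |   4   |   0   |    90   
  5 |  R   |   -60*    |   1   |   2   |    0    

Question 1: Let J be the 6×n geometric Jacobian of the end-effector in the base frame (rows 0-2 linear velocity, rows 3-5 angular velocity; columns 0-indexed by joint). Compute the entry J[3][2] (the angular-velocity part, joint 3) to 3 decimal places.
axis z_2 = (-0.8660,0.5000,0.0000); lever o_n−o_2 = (-5.6353,2.7753,-0.4142)
cross product → J_v[:, 2] = (-0.2071,-0.3587,0.4142)
J_ω[:, 2] = z_2
entry J[3][2] = -0.8660

-0.866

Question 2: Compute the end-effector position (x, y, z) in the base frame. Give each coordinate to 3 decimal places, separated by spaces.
after link 1: o_1 = (-4.3301, -2.5000, 2.0000)
after link 2: o_2 = (-2.3301, 0.9641, 6.0000)
after link 3: o_3 = (-6.5013, 1.7394, 4.5858)
after link 4: o_4 = (-9.9654, 3.7394, 4.5858)
after link 5: o_5 = (-7.9654, 3.7394, 5.5858)

-7.965 3.739 5.586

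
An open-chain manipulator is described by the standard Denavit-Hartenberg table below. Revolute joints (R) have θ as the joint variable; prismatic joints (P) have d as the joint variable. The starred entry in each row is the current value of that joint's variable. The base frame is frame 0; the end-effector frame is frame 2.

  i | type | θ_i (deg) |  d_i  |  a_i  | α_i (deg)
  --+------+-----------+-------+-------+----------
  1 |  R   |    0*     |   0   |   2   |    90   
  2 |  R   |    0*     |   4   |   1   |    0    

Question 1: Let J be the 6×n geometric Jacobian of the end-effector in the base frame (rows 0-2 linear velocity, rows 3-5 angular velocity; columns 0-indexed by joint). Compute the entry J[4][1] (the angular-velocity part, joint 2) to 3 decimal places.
-1.000

axis z_1 = (0.0000,-1.0000,0.0000); lever o_n−o_1 = (1.0000,-4.0000,0.0000)
cross product → J_v[:, 1] = (0.0000,0.0000,1.0000)
J_ω[:, 1] = z_1
entry J[4][1] = -1.0000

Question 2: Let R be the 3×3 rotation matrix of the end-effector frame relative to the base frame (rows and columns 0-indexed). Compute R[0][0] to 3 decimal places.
End-effector x-axis (col 0 of R) = (1.0000,0.0000,0.0000)
R[0][0] = 1.0000

1.000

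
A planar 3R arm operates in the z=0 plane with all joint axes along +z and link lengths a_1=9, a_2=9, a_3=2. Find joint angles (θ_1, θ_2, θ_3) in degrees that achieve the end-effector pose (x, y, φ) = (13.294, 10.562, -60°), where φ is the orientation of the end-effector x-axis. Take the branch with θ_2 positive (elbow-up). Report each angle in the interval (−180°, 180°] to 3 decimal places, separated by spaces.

wrist centre = target − a_3·(cos φ, sin φ) = (12.2940, 12.2941)
cos θ_2 = (302.2861−9²−9²)/(2·9·9) = 0.8660; θ_2 = 30.0071° (elbow-up)
β = atan2(12.2941,12.2940) = 45.0001°; ψ = atan2(4.5010,16.7937) = 15.0035°
θ_1 = β − ψ = 29.9966°
θ_3 = φ − θ_1 − θ_2 = -120.0037° (wrapped to (-180°,180°])

29.997 30.007 -120.004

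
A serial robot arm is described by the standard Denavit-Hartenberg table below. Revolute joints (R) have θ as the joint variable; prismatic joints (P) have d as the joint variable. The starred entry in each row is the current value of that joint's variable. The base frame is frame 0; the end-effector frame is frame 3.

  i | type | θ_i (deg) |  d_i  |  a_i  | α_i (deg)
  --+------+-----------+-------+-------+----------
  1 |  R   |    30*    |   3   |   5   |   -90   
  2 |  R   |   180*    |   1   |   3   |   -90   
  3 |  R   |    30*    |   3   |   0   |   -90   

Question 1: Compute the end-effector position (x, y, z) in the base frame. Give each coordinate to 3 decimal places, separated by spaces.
after link 1: o_1 = (4.3301, 2.5000, 3.0000)
after link 2: o_2 = (1.2321, 1.8660, 3.0000)
after link 3: o_3 = (1.2321, 1.8660, 6.0000)

1.232 1.866 6.000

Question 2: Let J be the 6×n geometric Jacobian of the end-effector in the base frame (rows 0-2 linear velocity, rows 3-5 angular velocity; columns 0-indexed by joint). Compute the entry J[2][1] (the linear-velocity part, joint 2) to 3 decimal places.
3.000

axis z_1 = (-0.5000,0.8660,0.0000); lever o_n−o_1 = (-3.0981,-0.6340,3.0000)
cross product → J_v[:, 1] = (2.5981,1.5000,3.0000)
J_ω[:, 1] = z_1
entry J[2][1] = 3.0000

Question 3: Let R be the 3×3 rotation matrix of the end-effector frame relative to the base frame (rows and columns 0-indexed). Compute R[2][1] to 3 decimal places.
-1.000

End-effector y-axis (col 1 of R) = (0.0000,0.0000,-1.0000)
R[2][1] = -1.0000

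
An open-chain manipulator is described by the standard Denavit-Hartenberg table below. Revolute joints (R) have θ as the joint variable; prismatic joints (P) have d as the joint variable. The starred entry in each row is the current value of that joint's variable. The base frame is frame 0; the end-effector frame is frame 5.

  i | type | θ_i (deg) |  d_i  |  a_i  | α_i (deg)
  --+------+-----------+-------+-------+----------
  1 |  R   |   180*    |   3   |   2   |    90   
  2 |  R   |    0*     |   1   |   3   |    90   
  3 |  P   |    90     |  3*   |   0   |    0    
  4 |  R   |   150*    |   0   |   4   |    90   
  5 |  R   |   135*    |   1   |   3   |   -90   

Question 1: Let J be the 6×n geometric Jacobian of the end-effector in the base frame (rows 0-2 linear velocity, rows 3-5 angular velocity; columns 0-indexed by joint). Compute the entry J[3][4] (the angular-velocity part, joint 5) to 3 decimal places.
axis z_4 = (0.8660,0.5000,-0.0000); lever o_n−o_4 = (-0.1946,2.3371,-2.1213)
cross product → J_v[:, 4] = (-1.0607,1.8371,2.1213)
J_ω[:, 4] = z_4
entry J[3][4] = 0.8660

0.866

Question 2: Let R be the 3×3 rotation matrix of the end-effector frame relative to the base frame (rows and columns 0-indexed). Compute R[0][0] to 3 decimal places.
End-effector x-axis (col 0 of R) = (-0.3536,0.6124,-0.7071)
R[0][0] = -0.3536

-0.354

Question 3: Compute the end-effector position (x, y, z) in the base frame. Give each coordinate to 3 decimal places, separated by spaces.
-3.195 -0.127 -2.121

after link 1: o_1 = (-2.0000, 0.0000, 3.0000)
after link 2: o_2 = (-5.0000, 1.0000, 3.0000)
after link 3: o_3 = (-5.0000, 1.0000, 0.0000)
after link 4: o_4 = (-3.0000, -2.4641, -0.0000)
after link 5: o_5 = (-3.1946, -0.1270, -2.1213)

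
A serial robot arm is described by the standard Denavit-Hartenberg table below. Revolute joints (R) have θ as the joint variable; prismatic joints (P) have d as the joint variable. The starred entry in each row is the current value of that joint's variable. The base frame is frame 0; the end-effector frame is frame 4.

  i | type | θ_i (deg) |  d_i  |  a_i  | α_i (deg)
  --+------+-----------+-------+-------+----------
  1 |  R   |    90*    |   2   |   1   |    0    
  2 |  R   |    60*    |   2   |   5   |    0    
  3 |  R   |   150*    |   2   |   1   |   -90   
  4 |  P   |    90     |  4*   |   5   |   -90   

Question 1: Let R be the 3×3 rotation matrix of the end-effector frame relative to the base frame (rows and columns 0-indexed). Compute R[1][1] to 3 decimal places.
-0.500

End-effector y-axis (col 1 of R) = (-0.8660,-0.5000,-0.0000)
R[1][1] = -0.5000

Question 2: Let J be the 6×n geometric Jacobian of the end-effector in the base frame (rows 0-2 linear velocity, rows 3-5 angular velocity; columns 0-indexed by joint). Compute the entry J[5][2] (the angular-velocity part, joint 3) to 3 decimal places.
1.000

axis z_2 = (0.0000,0.0000,1.0000); lever o_n−o_2 = (3.9641,1.1340,-3.0000)
cross product → J_v[:, 2] = (-1.1340,3.9641,0.0000)
J_ω[:, 2] = z_2
entry J[5][2] = 1.0000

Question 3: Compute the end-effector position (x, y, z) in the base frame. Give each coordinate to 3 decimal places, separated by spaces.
-0.366 4.634 1.000

after link 1: o_1 = (0.0000, 1.0000, 2.0000)
after link 2: o_2 = (-4.3301, 3.5000, 4.0000)
after link 3: o_3 = (-3.8301, 2.6340, 6.0000)
after link 4: o_4 = (-0.3660, 4.6340, 1.0000)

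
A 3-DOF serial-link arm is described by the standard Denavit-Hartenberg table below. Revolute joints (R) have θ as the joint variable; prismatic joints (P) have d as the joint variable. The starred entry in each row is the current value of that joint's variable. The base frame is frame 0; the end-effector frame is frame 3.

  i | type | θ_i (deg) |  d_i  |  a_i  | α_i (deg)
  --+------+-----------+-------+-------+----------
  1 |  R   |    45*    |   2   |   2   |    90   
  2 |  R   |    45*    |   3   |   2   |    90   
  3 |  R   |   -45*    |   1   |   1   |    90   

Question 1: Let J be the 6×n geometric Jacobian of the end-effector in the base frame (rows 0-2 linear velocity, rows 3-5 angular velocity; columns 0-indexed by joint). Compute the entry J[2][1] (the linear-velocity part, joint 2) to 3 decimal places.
2.621

axis z_1 = (0.7071,-0.7071,0.0000); lever o_n−o_1 = (3.4749,0.2322,1.2071)
cross product → J_v[:, 1] = (-0.8536,-0.8536,2.6213)
J_ω[:, 1] = z_1
entry J[2][1] = 2.6213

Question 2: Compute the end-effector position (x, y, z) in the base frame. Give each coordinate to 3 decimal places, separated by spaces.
4.889 1.646 3.207

after link 1: o_1 = (1.4142, 1.4142, 2.0000)
after link 2: o_2 = (4.5355, 0.2929, 3.4142)
after link 3: o_3 = (4.8891, 1.6464, 3.2071)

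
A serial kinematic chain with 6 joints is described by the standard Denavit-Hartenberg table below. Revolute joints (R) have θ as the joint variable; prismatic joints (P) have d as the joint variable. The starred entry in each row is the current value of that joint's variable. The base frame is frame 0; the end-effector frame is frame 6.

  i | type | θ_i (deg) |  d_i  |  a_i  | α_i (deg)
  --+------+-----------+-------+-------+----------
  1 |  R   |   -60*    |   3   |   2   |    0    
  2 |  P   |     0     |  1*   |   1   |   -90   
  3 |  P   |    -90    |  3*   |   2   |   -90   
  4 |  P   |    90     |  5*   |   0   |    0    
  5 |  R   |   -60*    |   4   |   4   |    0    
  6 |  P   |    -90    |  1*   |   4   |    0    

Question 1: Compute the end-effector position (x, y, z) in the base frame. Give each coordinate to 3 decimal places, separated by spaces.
after link 1: o_1 = (1.0000, -1.7321, 3.0000)
after link 2: o_2 = (1.5000, -2.5981, 4.0000)
after link 3: o_3 = (4.0981, -1.0981, 6.0000)
after link 4: o_4 = (6.5981, -5.4282, 6.0000)
after link 5: o_5 = (6.8660, -9.8923, 9.4641)
after link 6: o_6 = (10.3660, -9.0263, 11.4641)

10.366 -9.026 11.464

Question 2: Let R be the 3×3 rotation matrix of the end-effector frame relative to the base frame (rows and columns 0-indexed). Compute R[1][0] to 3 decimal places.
0.433

End-effector x-axis (col 0 of R) = (0.7500,0.4330,0.5000)
R[1][0] = 0.4330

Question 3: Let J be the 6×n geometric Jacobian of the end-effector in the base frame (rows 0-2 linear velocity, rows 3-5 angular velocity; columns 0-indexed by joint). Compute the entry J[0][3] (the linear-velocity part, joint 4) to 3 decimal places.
prismatic axis z_3 = (0.5000,-0.8660,-0.0000)
J_v[:, 3] = z_3; J_ω[:, 3] = (0,0,0)
entry J[0][3] = 0.5000

0.500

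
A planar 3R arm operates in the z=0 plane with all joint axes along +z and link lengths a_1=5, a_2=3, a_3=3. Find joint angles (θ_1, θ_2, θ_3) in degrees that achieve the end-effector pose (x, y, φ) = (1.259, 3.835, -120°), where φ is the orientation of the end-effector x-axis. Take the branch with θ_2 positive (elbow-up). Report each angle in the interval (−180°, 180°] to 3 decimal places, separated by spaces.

wrist centre = target − a_3·(cos φ, sin φ) = (2.7590, 6.4331)
cos θ_2 = (48.9966−5²−3²)/(2·5·3) = 0.4999; θ_2 = 60.0076° (elbow-up)
β = atan2(6.4331,2.7590) = 66.7866°; ψ = atan2(2.5983,6.4997) = 21.7894°
θ_1 = β − ψ = 44.9973°
θ_3 = φ − θ_1 − θ_2 = 134.9951° (wrapped to (-180°,180°])

44.997 60.008 134.995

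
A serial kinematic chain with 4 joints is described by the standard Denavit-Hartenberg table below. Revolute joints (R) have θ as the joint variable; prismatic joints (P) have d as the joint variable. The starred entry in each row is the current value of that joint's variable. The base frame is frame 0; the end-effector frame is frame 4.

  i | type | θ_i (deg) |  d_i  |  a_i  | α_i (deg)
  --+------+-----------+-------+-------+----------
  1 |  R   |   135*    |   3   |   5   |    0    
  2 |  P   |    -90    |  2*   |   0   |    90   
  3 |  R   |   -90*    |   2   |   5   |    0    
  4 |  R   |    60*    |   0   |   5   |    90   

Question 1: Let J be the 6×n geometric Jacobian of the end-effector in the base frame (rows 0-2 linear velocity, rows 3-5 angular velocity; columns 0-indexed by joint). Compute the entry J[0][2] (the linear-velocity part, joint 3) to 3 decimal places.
axis z_2 = (0.7071,-0.7071,0.0000); lever o_n−o_2 = (4.4761,1.6476,-7.5000)
cross product → J_v[:, 2] = (5.3033,5.3033,4.3301)
J_ω[:, 2] = z_2
entry J[0][2] = 5.3033

5.303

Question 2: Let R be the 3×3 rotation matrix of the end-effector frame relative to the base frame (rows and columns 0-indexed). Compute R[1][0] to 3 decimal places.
End-effector x-axis (col 0 of R) = (0.6124,0.6124,-0.5000)
R[1][0] = 0.6124

0.612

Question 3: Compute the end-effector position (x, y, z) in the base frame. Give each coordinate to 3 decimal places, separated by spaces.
after link 1: o_1 = (-3.5355, 3.5355, 3.0000)
after link 2: o_2 = (-3.5355, 3.5355, 5.0000)
after link 3: o_3 = (-2.1213, 2.1213, 0.0000)
after link 4: o_4 = (0.9405, 5.1832, -2.5000)

0.941 5.183 -2.500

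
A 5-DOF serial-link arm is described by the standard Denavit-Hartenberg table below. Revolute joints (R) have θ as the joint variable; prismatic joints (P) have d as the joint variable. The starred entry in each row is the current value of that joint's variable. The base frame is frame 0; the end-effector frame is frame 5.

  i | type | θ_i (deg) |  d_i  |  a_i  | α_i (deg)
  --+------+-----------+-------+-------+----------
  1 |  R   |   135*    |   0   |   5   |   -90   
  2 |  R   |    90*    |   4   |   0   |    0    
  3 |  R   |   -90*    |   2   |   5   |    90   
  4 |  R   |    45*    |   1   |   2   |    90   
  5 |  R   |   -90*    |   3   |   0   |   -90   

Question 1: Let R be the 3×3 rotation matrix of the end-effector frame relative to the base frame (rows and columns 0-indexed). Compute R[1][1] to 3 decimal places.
End-effector y-axis (col 1 of R) = (-0.0000,-1.0000,-0.0000)
R[1][1] = -1.0000

-1.000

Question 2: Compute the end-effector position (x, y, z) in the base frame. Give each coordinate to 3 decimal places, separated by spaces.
after link 1: o_1 = (-3.5355, 3.5355, 0.0000)
after link 2: o_2 = (-6.3640, 0.7071, 0.0000)
after link 3: o_3 = (-11.3137, 2.8284, 0.0000)
after link 4: o_4 = (-13.3137, 2.8284, 1.0000)
after link 5: o_5 = (-13.3137, 5.8284, 1.0000)

-13.314 5.828 1.000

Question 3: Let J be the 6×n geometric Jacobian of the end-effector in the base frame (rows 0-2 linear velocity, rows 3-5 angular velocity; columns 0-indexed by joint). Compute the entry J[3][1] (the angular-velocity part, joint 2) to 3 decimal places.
-0.707

axis z_1 = (-0.7071,-0.7071,0.0000); lever o_n−o_1 = (-9.7782,2.2929,1.0000)
cross product → J_v[:, 1] = (-0.7071,0.7071,-8.5355)
J_ω[:, 1] = z_1
entry J[3][1] = -0.7071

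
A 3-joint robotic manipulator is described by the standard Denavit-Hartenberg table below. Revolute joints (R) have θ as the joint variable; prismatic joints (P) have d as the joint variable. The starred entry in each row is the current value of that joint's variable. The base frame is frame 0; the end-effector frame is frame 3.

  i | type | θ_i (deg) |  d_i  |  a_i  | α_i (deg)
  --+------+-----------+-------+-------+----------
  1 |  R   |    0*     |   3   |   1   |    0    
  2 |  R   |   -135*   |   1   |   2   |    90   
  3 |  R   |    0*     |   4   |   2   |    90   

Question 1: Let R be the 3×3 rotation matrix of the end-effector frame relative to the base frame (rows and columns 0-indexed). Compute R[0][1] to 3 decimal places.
-0.707

End-effector y-axis (col 1 of R) = (-0.7071,0.7071,0.0000)
R[0][1] = -0.7071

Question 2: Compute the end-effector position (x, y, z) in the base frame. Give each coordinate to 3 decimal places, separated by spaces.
after link 1: o_1 = (1.0000, 0.0000, 3.0000)
after link 2: o_2 = (-0.4142, -1.4142, 4.0000)
after link 3: o_3 = (-4.6569, -0.0000, 4.0000)

-4.657 -0.000 4.000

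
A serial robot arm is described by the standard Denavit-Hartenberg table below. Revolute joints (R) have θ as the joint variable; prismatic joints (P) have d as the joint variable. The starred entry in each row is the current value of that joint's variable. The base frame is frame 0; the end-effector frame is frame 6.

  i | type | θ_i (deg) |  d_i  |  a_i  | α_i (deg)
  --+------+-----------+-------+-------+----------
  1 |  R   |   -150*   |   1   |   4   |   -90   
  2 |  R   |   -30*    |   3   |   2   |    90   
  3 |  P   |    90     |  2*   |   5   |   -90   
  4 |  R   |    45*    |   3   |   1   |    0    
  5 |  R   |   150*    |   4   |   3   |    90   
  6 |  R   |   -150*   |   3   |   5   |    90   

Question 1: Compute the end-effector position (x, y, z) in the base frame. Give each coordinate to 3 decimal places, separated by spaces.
2.175 -9.386 -1.938

after link 1: o_1 = (-3.4641, -2.0000, 1.0000)
after link 2: o_2 = (-3.4641, -5.4641, 2.0000)
after link 3: o_3 = (-0.0981, -9.2942, 3.7321)
after link 4: o_4 = (2.1993, -8.7843, 1.6197)
after link 5: o_5 = (4.0866, -4.3486, 0.2921)
after link 6: o_6 = (2.1746, -9.3856, -1.9380)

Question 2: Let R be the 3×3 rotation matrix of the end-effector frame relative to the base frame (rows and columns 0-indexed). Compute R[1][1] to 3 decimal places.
End-effector y-axis (col 1 of R) = (-0.5477,-0.0173,-0.8365)
R[1][1] = -0.0173

-0.017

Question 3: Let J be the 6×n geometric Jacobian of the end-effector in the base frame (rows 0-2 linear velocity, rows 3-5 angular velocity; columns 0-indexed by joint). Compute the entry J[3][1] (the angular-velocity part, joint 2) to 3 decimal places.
0.500

axis z_1 = (0.5000,-0.8660,0.0000); lever o_n−o_1 = (5.6387,-7.3856,-2.9380)
cross product → J_v[:, 1] = (2.5444,1.4690,1.1905)
J_ω[:, 1] = z_1
entry J[3][1] = 0.5000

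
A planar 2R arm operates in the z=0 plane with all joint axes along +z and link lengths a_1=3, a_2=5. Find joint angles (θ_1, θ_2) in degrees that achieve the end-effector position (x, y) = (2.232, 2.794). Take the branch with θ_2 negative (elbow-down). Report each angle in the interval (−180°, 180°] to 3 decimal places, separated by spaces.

cos θ_2 = (12.7883−3²−5²)/(2·3·5) = -0.7071; θ_2 = -134.9960° (elbow-down)
β = atan2(2.7940,2.2320) = 51.3802°; ψ = atan2(-3.5358,-0.5353) = -98.6088°
θ_1 = β − ψ = 149.9890°

149.989 -134.996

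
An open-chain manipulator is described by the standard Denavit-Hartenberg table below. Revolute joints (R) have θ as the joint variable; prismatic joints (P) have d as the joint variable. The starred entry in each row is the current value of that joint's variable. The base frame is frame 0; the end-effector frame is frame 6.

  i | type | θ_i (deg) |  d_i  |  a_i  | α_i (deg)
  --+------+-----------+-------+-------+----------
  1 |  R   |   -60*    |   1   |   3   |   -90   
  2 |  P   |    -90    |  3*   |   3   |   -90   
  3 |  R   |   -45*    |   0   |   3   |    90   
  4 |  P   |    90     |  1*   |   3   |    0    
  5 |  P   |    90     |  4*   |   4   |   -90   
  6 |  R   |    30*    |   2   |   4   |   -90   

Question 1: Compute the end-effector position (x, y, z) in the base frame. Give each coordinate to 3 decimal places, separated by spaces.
after link 1: o_1 = (1.5000, -2.5981, 1.0000)
after link 2: o_2 = (4.0981, -1.0981, 4.0000)
after link 3: o_3 = (5.9352, -0.0374, 6.1213)
after link 4: o_4 = (8.0476, -2.2819, 5.4142)
after link 5: o_5 = (8.0476, -2.2819, -0.2426)
after link 6: o_6 = (3.7015, -2.4817, -1.2779)

3.702 -2.482 -1.278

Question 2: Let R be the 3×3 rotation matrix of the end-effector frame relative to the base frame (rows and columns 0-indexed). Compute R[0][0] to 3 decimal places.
-0.837

End-effector x-axis (col 0 of R) = (-0.8365,-0.4830,-0.2588)
R[0][0] = -0.8365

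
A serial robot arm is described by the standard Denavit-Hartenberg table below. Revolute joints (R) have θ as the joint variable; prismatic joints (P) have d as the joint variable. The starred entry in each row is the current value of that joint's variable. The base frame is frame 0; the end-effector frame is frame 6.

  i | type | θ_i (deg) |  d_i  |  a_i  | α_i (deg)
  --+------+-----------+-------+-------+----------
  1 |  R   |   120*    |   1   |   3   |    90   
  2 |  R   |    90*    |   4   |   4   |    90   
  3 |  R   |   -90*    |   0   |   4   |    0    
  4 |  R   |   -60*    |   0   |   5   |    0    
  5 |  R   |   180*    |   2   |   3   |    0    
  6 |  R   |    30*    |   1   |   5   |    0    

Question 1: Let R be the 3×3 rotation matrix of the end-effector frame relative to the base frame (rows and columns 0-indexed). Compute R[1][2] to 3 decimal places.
End-effector z-axis (col 2 of R) = (-0.5000,0.8660,-0.0000)
R[1][2] = 0.8660

0.866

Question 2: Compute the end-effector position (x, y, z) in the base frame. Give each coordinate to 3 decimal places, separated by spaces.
-0.116 6.861 5.768

after link 1: o_1 = (-1.5000, 2.5981, 1.0000)
after link 2: o_2 = (1.9641, 4.5981, 5.0000)
after link 3: o_3 = (-1.5000, 2.5981, 5.0000)
after link 4: o_4 = (-3.6651, 1.3481, 0.6699)
after link 5: o_5 = (-3.3660, 3.8301, 3.2679)
after link 6: o_6 = (-0.1160, 6.8612, 5.7679)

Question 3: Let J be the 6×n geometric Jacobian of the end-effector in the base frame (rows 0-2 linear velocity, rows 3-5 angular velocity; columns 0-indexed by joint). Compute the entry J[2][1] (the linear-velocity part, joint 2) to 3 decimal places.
axis z_1 = (0.8660,0.5000,0.0000); lever o_n−o_1 = (1.3840,4.2631,4.7679)
cross product → J_v[:, 1] = (2.3840,-4.1292,3.0000)
J_ω[:, 1] = z_1
entry J[2][1] = 3.0000

3.000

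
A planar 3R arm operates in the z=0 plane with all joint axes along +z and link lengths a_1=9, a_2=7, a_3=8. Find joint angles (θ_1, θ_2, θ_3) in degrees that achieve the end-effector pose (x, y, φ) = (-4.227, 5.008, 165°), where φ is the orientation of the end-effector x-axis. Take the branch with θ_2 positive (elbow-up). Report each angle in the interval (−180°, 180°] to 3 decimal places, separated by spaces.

-9.988 149.999 24.989

wrist centre = target − a_3·(cos φ, sin φ) = (3.5004, 2.9374)
cos θ_2 = (20.8814−9²−7²)/(2·9·7) = -0.8660; θ_2 = 149.9994° (elbow-up)
β = atan2(2.9374,3.5004) = 40.0025°; ψ = atan2(3.5001,2.9379) = 49.9908°
θ_1 = β − ψ = -9.9883°
θ_3 = φ − θ_1 − θ_2 = 24.9889° (wrapped to (-180°,180°])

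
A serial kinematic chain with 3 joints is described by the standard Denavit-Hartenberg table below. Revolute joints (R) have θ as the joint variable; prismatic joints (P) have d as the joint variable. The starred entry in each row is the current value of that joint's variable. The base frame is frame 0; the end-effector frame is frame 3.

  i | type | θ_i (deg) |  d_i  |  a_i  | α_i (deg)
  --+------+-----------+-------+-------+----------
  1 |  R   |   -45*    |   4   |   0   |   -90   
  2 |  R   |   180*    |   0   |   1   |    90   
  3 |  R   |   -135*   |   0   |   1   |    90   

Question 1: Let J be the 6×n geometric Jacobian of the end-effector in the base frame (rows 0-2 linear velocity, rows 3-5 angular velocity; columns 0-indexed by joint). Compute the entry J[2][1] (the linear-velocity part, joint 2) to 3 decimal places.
axis z_1 = (0.7071,0.7071,0.0000); lever o_n−o_1 = (-0.7071,-0.2929,0.0000)
cross product → J_v[:, 1] = (0.0000,-0.0000,0.2929)
J_ω[:, 1] = z_1
entry J[2][1] = 0.2929

0.293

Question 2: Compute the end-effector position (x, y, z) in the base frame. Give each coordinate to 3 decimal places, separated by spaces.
-0.707 -0.293 4.000

after link 1: o_1 = (0.0000, 0.0000, 4.0000)
after link 2: o_2 = (-0.7071, 0.7071, 4.0000)
after link 3: o_3 = (-0.7071, -0.2929, 4.0000)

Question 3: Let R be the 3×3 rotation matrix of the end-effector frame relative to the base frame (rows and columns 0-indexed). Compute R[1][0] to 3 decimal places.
End-effector x-axis (col 0 of R) = (0.0000,-1.0000,-0.0000)
R[1][0] = -1.0000

-1.000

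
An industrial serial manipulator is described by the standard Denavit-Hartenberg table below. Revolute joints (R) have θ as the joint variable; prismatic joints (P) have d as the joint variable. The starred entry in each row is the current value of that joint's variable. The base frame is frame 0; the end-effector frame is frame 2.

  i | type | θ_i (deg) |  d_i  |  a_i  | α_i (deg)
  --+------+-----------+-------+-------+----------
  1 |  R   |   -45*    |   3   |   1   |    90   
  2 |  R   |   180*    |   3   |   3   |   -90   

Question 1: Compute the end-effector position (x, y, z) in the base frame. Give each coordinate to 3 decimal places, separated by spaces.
after link 1: o_1 = (0.7071, -0.7071, 3.0000)
after link 2: o_2 = (-3.5355, -0.7071, 3.0000)

-3.536 -0.707 3.000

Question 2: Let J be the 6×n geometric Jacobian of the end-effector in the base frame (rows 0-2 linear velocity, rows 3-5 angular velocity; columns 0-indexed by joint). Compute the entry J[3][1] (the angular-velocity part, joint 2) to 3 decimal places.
axis z_1 = (-0.7071,-0.7071,0.0000); lever o_n−o_1 = (-4.2426,-0.0000,0.0000)
cross product → J_v[:, 1] = (-0.0000,0.0000,-3.0000)
J_ω[:, 1] = z_1
entry J[3][1] = -0.7071

-0.707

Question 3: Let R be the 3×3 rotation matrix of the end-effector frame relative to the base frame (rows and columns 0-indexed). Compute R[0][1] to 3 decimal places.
End-effector y-axis (col 1 of R) = (0.7071,0.7071,-0.0000)
R[0][1] = 0.7071

0.707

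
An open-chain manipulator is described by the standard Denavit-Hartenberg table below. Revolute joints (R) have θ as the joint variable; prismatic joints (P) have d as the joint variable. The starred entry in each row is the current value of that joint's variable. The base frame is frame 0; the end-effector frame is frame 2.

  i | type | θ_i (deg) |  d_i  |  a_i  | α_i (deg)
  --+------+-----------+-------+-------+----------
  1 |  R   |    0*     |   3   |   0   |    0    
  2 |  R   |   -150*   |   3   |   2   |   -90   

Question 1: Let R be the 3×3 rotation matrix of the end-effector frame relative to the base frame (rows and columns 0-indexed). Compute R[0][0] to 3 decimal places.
End-effector x-axis (col 0 of R) = (-0.8660,-0.5000,0.0000)
R[0][0] = -0.8660

-0.866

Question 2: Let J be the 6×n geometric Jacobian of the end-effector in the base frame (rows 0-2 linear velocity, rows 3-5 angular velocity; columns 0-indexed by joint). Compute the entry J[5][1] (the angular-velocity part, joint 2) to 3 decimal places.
axis z_1 = (0.0000,0.0000,1.0000); lever o_n−o_1 = (-1.7321,-1.0000,3.0000)
cross product → J_v[:, 1] = (1.0000,-1.7321,0.0000)
J_ω[:, 1] = z_1
entry J[5][1] = 1.0000

1.000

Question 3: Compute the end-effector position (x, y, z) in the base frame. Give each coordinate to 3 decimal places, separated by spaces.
after link 1: o_1 = (0.0000, 0.0000, 3.0000)
after link 2: o_2 = (-1.7321, -1.0000, 6.0000)

-1.732 -1.000 6.000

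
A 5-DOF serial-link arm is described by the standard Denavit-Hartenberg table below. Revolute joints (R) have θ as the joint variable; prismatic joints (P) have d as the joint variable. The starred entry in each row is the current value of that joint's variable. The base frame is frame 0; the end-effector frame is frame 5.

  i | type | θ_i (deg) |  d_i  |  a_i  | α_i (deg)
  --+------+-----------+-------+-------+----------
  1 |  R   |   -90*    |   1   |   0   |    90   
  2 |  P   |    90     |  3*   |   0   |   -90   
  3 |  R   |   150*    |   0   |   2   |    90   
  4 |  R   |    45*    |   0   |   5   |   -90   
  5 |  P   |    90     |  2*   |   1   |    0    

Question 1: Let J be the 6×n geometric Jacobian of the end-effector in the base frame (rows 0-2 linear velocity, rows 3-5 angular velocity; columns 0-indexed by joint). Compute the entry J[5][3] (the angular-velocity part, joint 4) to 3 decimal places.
0.500

axis z_3 = (0.8660,0.0000,0.5000); lever o_n−o_3 = (0.1946,4.9497,-2.3371)
cross product → J_v[:, 3] = (-2.4749,2.1213,4.2866)
J_ω[:, 3] = z_3
entry J[5][3] = 0.5000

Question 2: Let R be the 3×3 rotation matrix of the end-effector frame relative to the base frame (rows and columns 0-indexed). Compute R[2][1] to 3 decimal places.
End-effector y-axis (col 1 of R) = (-0.3536,-0.7071,0.6124)
R[2][1] = 0.6124

0.612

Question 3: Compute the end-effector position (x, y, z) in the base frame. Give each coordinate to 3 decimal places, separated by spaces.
-1.805 4.950 -3.069

after link 1: o_1 = (0.0000, 0.0000, 1.0000)
after link 2: o_2 = (-3.0000, -0.0000, 1.0000)
after link 3: o_3 = (-2.0000, 0.0000, -0.7321)
after link 4: o_4 = (-0.2322, 3.5355, -3.7939)
after link 5: o_5 = (-1.8054, 4.9497, -3.0692)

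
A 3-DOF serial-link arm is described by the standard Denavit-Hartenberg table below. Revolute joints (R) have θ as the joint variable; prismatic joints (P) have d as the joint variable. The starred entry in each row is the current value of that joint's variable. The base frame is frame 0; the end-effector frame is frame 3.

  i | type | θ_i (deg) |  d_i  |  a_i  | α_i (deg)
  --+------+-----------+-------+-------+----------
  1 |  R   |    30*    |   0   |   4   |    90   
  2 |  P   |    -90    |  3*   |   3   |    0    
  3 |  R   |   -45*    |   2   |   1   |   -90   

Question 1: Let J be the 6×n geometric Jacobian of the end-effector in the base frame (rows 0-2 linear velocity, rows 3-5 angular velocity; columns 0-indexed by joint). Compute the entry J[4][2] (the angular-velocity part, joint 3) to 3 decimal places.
-0.866

axis z_2 = (0.5000,-0.8660,0.0000); lever o_n−o_2 = (0.3876,-2.0856,-0.7071)
cross product → J_v[:, 2] = (0.6124,0.3536,-0.7071)
J_ω[:, 2] = z_2
entry J[4][2] = -0.8660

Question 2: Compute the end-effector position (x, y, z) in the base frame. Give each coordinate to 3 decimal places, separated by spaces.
5.352 -2.684 -3.707

after link 1: o_1 = (3.4641, 2.0000, 0.0000)
after link 2: o_2 = (4.9641, -0.5981, -3.0000)
after link 3: o_3 = (5.3517, -2.6837, -3.7071)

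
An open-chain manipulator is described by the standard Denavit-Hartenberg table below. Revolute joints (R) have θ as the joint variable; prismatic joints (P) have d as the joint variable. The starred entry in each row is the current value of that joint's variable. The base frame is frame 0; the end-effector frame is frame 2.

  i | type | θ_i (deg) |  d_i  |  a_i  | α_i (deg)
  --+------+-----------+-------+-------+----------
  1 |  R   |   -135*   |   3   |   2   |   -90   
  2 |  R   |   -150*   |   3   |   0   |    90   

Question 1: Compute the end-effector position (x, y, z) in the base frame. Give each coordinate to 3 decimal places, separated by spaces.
0.707 -3.536 3.000

after link 1: o_1 = (-1.4142, -1.4142, 3.0000)
after link 2: o_2 = (0.7071, -3.5355, 3.0000)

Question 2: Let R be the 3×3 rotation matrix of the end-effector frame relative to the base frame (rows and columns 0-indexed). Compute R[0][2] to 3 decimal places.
0.354

End-effector z-axis (col 2 of R) = (0.3536,0.3536,-0.8660)
R[0][2] = 0.3536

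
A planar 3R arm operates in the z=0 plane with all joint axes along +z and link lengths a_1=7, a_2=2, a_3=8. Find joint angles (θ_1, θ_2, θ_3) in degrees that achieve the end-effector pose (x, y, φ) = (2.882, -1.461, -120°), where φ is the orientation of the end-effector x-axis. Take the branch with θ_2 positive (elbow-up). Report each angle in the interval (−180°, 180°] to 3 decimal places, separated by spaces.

wrist centre = target − a_3·(cos φ, sin φ) = (6.8820, 5.4672)
cos θ_2 = (77.2522−7²−2²)/(2·7·2) = 0.8662; θ_2 = 29.9856° (elbow-up)
β = atan2(5.4672,6.8820) = 38.4644°; ψ = atan2(0.9996,8.7323) = 6.5301°
θ_1 = β − ψ = 31.9343°
θ_3 = φ − θ_1 − θ_2 = 178.0801° (wrapped to (-180°,180°])

31.934 29.986 178.080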